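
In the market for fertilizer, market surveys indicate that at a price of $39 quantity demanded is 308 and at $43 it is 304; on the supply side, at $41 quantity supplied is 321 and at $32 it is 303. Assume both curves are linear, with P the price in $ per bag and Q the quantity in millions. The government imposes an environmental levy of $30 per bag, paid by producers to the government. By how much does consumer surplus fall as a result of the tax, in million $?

Demand slope: (304 − 308)/(43 − 39) = -1, so Qd = 347 − P.
Supply slope: (303 − 321)/(32 − 41) = 2, so Qs = 2P + 239.
Before the tax: set 347 − P = 2P + 239 → P* = $36, Q* = 311.
With the tax collected from producers, supply shifts: Qs = 2(P − 30) + 239.
Solving gives Q = 291 with buyers paying $56 and producers receiving $26 (the $30 wedge).
ΔCS is the trapezoid between Q = 291 and Q = 311 of height $20: ½ · (311 + 291) · 20 = $6020.

Consumer surplus falls by $6020 million.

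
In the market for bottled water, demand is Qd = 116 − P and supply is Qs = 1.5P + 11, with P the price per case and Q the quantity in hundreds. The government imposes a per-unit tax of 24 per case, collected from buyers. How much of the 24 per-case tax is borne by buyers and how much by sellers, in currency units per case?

Before the tax: set 116 − P = 1.5P + 11 → P* = 42, Q* = 74.
With the tax collected from buyers, demand (in seller-price terms) shifts: Qd = 116 − (P + 24).
Solving gives Q = 59.6 with buyers paying 56.4 and sellers receiving 32.4 (the 24 wedge).
Burden on buyers: 14.4; on sellers: 9.6. (They sum to 24.)
The less price-elastic side of the market bears the larger share of a per-unit tax.

Buyers bear 14.4 per case; sellers bear 9.6 per case.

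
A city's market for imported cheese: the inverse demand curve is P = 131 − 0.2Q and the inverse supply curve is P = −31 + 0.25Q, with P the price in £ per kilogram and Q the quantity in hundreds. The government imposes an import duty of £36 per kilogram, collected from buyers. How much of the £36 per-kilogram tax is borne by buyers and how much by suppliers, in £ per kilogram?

Buyers bear £16 per kilogram; suppliers bear £20 per kilogram.

Rewrite in direct form: Qd = 655 − 5P and Qs = 4P + 124.
Without the tax, 655 − 5P = 4P + 124 gives 9P = 531, so P* = £59 and Q* = 360.
With the tax collected from buyers, demand (in seller-price terms) shifts: Qd = 655 − 5(P + 36).
New equilibrium: buyers pay £75, suppliers receive £39, Q = 280. (Wedge: Pb − Ps = 36.)
Burden on buyers: £16; on suppliers: £20. (They sum to £36.)
The less price-elastic side of the market bears the larger share of a per-unit tax.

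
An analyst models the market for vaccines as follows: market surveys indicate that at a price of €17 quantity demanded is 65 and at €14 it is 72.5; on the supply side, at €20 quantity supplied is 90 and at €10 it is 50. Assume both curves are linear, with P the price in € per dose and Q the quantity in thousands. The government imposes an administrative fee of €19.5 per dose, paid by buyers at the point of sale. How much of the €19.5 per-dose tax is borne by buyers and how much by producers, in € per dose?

Demand slope: (72.5 − 65)/(14 − 17) = -2.5, so Qd = 107.5 − 2.5P.
Supply slope: (50 − 90)/(10 − 20) = 4, so Qs = 4P + 10.
Before the tax: set 107.5 − 2.5P = 4P + 10 → P* = €15, Q* = 70.
With the tax collected from buyers, demand (in seller-price terms) shifts: Qd = 107.5 − 2.5(P + 19.5).
New equilibrium: buyers pay €27, producers receive €7.5, Q = 40. (Wedge: Pb − Ps = 19.5.)
Burden on buyers: €12; on producers: €7.5. (They sum to €19.5.)
The less price-elastic side of the market bears the larger share of a per-unit tax.

Buyers bear €12 per dose; producers bear €7.5 per dose.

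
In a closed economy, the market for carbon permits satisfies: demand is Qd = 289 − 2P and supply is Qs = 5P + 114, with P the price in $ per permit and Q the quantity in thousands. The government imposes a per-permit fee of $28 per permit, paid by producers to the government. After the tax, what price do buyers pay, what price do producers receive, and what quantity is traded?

Without the tax, 289 − 2P = 5P + 114 gives 7P = 175, so P* = $25 and Q* = 239.
With the tax collected from producers, supply shifts: Qs = 5(P − 28) + 114.
New equilibrium: buyers pay $45, producers receive $17, Q = 199. (Wedge: Pb − Ps = 28.)

Buyers pay $45; producers receive $17; quantity = 199.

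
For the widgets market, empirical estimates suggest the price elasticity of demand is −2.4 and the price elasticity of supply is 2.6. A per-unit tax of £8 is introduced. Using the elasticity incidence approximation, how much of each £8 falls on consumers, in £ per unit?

Incidence ratio: consumers' share ≈ εs / (εs + |εd|) = 2.6 / (2.6 + 2.4) = 0.52.
So consumers bear ≈ 0.52 × £8 = £4.16; producers bear £3.84.

Consumers bear ≈ £4.16 per unit.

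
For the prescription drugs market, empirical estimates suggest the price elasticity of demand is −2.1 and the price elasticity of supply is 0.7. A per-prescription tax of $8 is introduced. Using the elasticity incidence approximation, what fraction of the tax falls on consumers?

Incidence ratio: consumers' share ≈ εs / (εs + |εd|) = 0.7 / (0.7 + 2.1) = 0.25.
Supply is the less elastic side, so consumers bear the smaller share.

Consumers' share ≈ 0.25.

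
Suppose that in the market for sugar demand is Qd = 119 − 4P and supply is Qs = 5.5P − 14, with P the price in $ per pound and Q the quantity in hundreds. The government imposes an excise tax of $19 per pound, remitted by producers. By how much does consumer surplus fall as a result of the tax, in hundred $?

Without the tax, 119 − 4P = 5.5P − 14 gives 9.5P = 133, so P* = $14 and Q* = 63.
With the tax collected from producers, supply shifts: Qs = 5.5(P − 19) − 14.
Solving gives Q = 19 with consumers paying $25 and producers receiving $6 (the $19 wedge).
ΔCS is the trapezoid between Q = 19 and Q = 63 of height $11: ½ · (63 + 19) · 11 = $451.

Consumer surplus falls by $451 hundred.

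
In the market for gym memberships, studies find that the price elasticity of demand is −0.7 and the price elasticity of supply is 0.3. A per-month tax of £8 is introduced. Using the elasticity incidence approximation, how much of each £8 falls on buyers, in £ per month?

Incidence ratio: buyers' share ≈ εs / (εs + |εd|) = 0.3 / (0.3 + 0.7) = 0.3.
So buyers bear ≈ 0.3 × £8 = £2.4; producers bear £5.6.

Buyers bear ≈ £2.4 per month.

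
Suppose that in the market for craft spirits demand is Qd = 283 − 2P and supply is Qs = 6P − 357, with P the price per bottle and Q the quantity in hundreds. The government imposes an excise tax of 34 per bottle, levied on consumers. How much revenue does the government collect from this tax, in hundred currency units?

Without the tax, 283 − 2P = 6P − 357 gives 8P = 640, so P* = 80 and Q* = 123.
With the tax collected from consumers, demand (in seller-price terms) shifts: Qd = 283 − 2(P + 34).
Solving gives Q = 72 with consumers paying 105.5 and suppliers receiving 71.5 (the 34 wedge).
Revenue = t · Q = 34 · 72 = 2448.

Tax revenue = 2448 hundred.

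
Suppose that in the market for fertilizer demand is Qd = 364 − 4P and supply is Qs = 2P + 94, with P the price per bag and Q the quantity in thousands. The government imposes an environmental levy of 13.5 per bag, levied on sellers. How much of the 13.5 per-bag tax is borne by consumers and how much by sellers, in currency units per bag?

Consumers bear 4.5 per bag; sellers bear 9 per bag.

Without the tax, 364 − 4P = 2P + 94 gives 6P = 270, so P* = 45 and Q* = 184.
With the tax collected from sellers, supply shifts: Qs = 2(P − 13.5) + 94.
New equilibrium: consumers pay 49.5, sellers receive 36, Q = 166. (Wedge: Pb − Ps = 13.5.)
Burden on consumers: 4.5; on sellers: 9. (They sum to 13.5.)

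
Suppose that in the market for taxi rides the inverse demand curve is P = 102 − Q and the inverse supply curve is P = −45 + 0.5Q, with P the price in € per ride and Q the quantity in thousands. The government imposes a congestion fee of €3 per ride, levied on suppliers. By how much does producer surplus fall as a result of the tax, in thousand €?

Rewrite in direct form: Qd = 102 − P and Qs = 2P + 90.
Before the tax: set 102 − P = 2P + 90 → P* = €4, Q* = 98.
With the tax collected from suppliers, supply shifts: Qs = 2(P − 3) + 90.
Solving gives Q = 96 with buyers paying €6 and suppliers receiving €3 (the €3 wedge).
ΔPS is the trapezoid between Q = 96 and Q = 98 of height €1: ½ · (98 + 96) · 1 = €97.

Producer surplus falls by €97 thousand.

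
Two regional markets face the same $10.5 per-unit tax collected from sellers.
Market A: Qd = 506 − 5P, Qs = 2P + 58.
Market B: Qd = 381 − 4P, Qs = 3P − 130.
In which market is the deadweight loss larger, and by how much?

Market B, by $15.75.

Market A: pre-tax P* = $64, Q* = 186; post-tax Q = 171; deadweight loss = $78.75.
Market B: pre-tax P* = $73, Q* = 89; post-tax Q = 71; deadweight loss = $94.5.
Difference: $78.75 vs $94.5 → market B is larger by $15.75.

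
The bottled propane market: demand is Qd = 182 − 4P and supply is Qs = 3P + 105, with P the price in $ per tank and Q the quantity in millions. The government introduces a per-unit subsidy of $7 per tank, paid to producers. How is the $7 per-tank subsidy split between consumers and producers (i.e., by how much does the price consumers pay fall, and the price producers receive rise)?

Without the subsidy, 182 − 4P = 3P + 105 gives 7P = 77, so P* = $11 and Q* = 138.
With a per-unit subsidy paid to producers, each receives P + 7 per unit sold, so supply becomes Qs = 3(P + 7) + 105.
Solving gives Q = 150 with consumers paying $8 and producers receiving $15 (the $7 wedge).
Gain to consumers: $3; to producers: $4. (They sum to $7.)

Consumers gain $3 per tank; producers gain $4 per tank.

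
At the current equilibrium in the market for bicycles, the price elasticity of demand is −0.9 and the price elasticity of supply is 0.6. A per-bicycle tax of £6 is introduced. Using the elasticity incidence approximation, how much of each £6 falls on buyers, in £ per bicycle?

Buyers bear ≈ £2.4 per bicycle.

Incidence ratio: buyers' share ≈ εs / (εs + |εd|) = 0.6 / (0.6 + 0.9) = 0.4.
So buyers bear ≈ 0.4 × £6 = £2.4; producers bear £3.6.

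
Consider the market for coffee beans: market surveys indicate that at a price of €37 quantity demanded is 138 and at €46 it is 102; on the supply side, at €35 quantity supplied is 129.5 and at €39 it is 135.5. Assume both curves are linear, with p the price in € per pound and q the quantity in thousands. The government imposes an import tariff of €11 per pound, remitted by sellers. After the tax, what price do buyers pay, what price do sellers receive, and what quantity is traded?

Demand slope: (102 − 138)/(46 − 37) = -4, so qd = 286 − 4p.
Supply slope: (135.5 − 129.5)/(39 − 35) = 1.5, so qs = 1.5p + 77.
Before the tax: set 286 − 4p = 1.5p + 77 → p* = €38, q* = 134.
With the tax collected from sellers, supply shifts: qs = 1.5(p − 11) + 77.
Solving gives q = 122 with buyers paying €41 and sellers receiving €30 (the €11 wedge).

Buyers pay €41; sellers receive €30; quantity = 122.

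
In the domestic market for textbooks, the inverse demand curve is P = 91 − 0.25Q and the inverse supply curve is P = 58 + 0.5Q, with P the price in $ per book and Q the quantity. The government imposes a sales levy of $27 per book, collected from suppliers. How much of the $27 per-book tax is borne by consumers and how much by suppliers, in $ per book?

Consumers bear $9 per book; suppliers bear $18 per book.

Inverting to Q(P) form: Qd = 364 − 4P; Qs = 2P − 116.
Without the tax, 364 − 4P = 2P − 116 gives 6P = 480, so P* = $80 and Q* = 44.
With the tax collected from suppliers, supply shifts: Qs = 2(P − 27) − 116.
New equilibrium: consumers pay $89, suppliers receive $62, Q = 8. (Wedge: Pb − Ps = 27.)
Burden on consumers: $9; on suppliers: $18. (They sum to $27.)
The less price-elastic side of the market bears the larger share of a per-unit tax.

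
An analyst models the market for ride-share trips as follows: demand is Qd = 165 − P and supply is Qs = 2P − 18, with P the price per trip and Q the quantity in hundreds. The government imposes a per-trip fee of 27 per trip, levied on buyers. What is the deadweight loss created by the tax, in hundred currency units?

Deadweight loss = 243 hundred.

Without the tax, 165 − P = 2P − 18 gives 3P = 183, so P* = 61 and Q* = 104.
With the tax collected from buyers, demand (in seller-price terms) shifts: Qd = 165 − (P + 27).
Solving gives Q = 86 with buyers paying 79 and suppliers receiving 52 (the 27 wedge).
Quantity falls by |ΔQ| = |104 − 86| = 18.
DWL = ½ · t · |ΔQ| = ½ · 27 · 18 = 243.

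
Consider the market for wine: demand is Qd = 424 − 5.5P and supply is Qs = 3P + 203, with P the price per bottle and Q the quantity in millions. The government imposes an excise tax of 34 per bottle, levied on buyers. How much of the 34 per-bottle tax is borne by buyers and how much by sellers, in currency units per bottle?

Without the tax, 424 − 5.5P = 3P + 203 gives 8.5P = 221, so P* = 26 and Q* = 281.
With the tax collected from buyers, demand (in seller-price terms) shifts: Qd = 424 − 5.5(P + 34).
Solving gives Q = 215 with buyers paying 38 and sellers receiving 4 (the 34 wedge).
Burden on buyers: 12; on sellers: 22. (They sum to 34.)
The less price-elastic side of the market bears the larger share of a per-unit tax.

Buyers bear 12 per bottle; sellers bear 22 per bottle.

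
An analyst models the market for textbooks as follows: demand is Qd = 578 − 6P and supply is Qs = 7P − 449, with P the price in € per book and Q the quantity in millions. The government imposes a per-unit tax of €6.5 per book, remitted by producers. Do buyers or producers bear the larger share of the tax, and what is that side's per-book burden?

Before the tax: set 578 − 6P = 7P − 449 → P* = €79, Q* = 104.
With the tax collected from producers, supply shifts: Qs = 7(P − 6.5) − 449.
New equilibrium: buyers pay €82.5, producers receive €76, Q = 83. (Wedge: Pb − Ps = 6.5.)
Per-book burden: buyers €3.5, producers €3.
Buyers take the larger share because demand is less price-elastic here (demand slope 6 vs supply slope 7).
The less price-elastic side of the market bears the larger share of a per-unit tax.

Buyers bear the larger share: €3.5 per book.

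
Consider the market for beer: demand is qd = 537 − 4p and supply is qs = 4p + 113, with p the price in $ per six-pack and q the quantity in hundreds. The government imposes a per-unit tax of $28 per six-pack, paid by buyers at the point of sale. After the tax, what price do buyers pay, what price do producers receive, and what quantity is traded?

Before the tax: set 537 − 4p = 4p + 113 → p* = $53, q* = 325.
With the tax collected from buyers, demand (in seller-price terms) shifts: qd = 537 − 4(p + 28).
New equilibrium: buyers pay $67, producers receive $39, q = 269. (Wedge: pb − ps = 28.)
The less price-elastic side of the market bears the larger share of a per-unit tax.

Buyers pay $67; producers receive $39; quantity = 269.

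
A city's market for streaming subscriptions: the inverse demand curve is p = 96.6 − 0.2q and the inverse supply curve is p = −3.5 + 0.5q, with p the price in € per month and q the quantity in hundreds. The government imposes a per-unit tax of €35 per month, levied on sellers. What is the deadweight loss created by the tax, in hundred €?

Deadweight loss = €875 hundred.

Rewrite in direct form: qd = 483 − 5p and qs = 2p + 7.
Without the tax, 483 − 5p = 2p + 7 gives 7p = 476, so p* = €68 and q* = 143.
With the tax collected from sellers, supply shifts: qs = 2(p − 35) + 7.
New equilibrium: buyers pay €78, sellers receive €43, q = 93. (Wedge: pb − ps = 35.)
Quantity falls by |ΔQ| = |143 − 93| = 50.
DWL = ½ · t · |ΔQ| = ½ · 35 · 50 = €875.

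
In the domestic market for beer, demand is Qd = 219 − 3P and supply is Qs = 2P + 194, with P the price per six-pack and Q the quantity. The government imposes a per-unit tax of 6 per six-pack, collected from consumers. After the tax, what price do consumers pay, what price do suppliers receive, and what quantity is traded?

Without the tax, 219 − 3P = 2P + 194 gives 5P = 25, so P* = 5 and Q* = 204.
With the tax collected from consumers, demand (in seller-price terms) shifts: Qd = 219 − 3(P + 6).
New equilibrium: consumers pay 7.4, suppliers receive 1.4, Q = 196.8. (Wedge: Pb − Ps = 6.)

Consumers pay 7.4; suppliers receive 1.4; quantity = 196.8.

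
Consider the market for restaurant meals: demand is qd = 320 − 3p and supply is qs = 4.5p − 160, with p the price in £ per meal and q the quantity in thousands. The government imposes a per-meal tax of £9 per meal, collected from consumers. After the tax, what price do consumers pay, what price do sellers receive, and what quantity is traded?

Before the tax: set 320 − 3p = 4.5p − 160 → p* = £64, q* = 128.
With the tax collected from consumers, demand (in seller-price terms) shifts: qd = 320 − 3(p + 9).
Solving gives q = 111.8 with consumers paying £69.4 and sellers receiving £60.4 (the £9 wedge).

Consumers pay £69.4; sellers receive £60.4; quantity = 111.8.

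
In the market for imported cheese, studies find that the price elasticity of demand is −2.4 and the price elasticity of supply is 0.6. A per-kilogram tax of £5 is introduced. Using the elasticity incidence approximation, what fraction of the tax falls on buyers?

Incidence ratio: buyers' share ≈ εs / (εs + |εd|) = 0.6 / (0.6 + 2.4) = 0.2.
Supply is the less elastic side, so buyers bear the smaller share.

Buyers' share ≈ 0.2.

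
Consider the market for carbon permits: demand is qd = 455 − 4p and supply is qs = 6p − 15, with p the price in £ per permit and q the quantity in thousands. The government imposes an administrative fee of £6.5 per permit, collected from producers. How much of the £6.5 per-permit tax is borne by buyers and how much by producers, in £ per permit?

Before the tax: set 455 − 4p = 6p − 15 → p* = £47, q* = 267.
With the tax collected from producers, supply shifts: qs = 6(p − 6.5) − 15.
Solving gives q = 251.4 with buyers paying £50.9 and producers receiving £44.4 (the £6.5 wedge).
Burden on buyers: £3.9; on producers: £2.6. (They sum to £6.5.)

Buyers bear £3.9 per permit; producers bear £2.6 per permit.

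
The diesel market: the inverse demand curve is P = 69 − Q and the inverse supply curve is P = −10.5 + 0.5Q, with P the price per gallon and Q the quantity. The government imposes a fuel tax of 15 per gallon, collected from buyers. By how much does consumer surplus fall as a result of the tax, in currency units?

Inverting to Q(P) form: Qd = 69 − P; Qs = 2P + 21.
Without the tax, 69 − P = 2P + 21 gives 3P = 48, so P* = 16 and Q* = 53.
With the tax collected from buyers, demand (in seller-price terms) shifts: Qd = 69 − (P + 15).
Solving gives Q = 43 with buyers paying 26 and producers receiving 11 (the 15 wedge).
ΔCS is the trapezoid between Q = 43 and Q = 53 of height 10: ½ · (53 + 43) · 10 = 480.

Consumer surplus falls by 480.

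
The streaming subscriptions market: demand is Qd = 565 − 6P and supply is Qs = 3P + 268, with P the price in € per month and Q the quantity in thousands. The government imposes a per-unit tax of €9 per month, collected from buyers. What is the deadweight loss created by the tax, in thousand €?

Before the tax: set 565 − 6P = 3P + 268 → P* = €33, Q* = 367.
With the tax collected from buyers, demand (in seller-price terms) shifts: Qd = 565 − 6(P + 9).
Solving gives Q = 349 with buyers paying €36 and suppliers receiving €27 (the €9 wedge).
Quantity falls by |ΔQ| = |367 − 349| = 18.
DWL = ½ · t · |ΔQ| = ½ · 9 · 18 = €81.

Deadweight loss = €81 thousand.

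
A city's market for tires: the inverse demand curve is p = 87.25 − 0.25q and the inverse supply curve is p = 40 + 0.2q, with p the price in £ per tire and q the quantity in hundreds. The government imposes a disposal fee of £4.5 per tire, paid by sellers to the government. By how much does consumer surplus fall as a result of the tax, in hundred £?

Consumer surplus falls by £250 hundred.

Rewrite in direct form: qd = 349 − 4p and qs = 5p − 200.
Before the tax: set 349 − 4p = 5p − 200 → p* = £61, q* = 105.
With the tax collected from sellers, supply shifts: qs = 5(p − 4.5) − 200.
Solving gives q = 95 with buyers paying £63.5 and sellers receiving £59 (the £4.5 wedge).
ΔCS is the trapezoid between Q = 95 and Q = 105 of height £2.5: ½ · (105 + 95) · 2.5 = £250.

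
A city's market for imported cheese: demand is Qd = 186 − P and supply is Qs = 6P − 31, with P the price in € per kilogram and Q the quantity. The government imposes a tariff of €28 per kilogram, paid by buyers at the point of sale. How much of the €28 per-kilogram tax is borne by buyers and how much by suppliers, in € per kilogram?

Without the tax, 186 − P = 6P − 31 gives 7P = 217, so P* = €31 and Q* = 155.
With the tax collected from buyers, demand (in seller-price terms) shifts: Qd = 186 − (P + 28).
New equilibrium: buyers pay €55, suppliers receive €27, Q = 131. (Wedge: Pb − Ps = 28.)
Burden on buyers: €24; on suppliers: €4. (They sum to €28.)

Buyers bear €24 per kilogram; suppliers bear €4 per kilogram.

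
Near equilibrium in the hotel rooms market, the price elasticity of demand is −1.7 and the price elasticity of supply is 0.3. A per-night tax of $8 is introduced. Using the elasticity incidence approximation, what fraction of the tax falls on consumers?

Consumers' share ≈ 0.15.

Incidence ratio: consumers' share ≈ εs / (εs + |εd|) = 0.3 / (0.3 + 1.7) = 0.15.
Supply is the less elastic side, so consumers bear the smaller share.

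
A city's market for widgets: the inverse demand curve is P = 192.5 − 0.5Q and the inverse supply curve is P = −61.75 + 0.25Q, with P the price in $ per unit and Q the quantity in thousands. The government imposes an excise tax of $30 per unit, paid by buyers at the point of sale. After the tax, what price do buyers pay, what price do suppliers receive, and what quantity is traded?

Rewrite in direct form: Qd = 385 − 2P and Qs = 4P + 247.
Without the tax, 385 − 2P = 4P + 247 gives 6P = 138, so P* = $23 and Q* = 339.
With the tax collected from buyers, demand (in seller-price terms) shifts: Qd = 385 − 2(P + 30).
New equilibrium: buyers pay $43, suppliers receive $13, Q = 299. (Wedge: Pb − Ps = 30.)

Buyers pay $43; suppliers receive $13; quantity = 299.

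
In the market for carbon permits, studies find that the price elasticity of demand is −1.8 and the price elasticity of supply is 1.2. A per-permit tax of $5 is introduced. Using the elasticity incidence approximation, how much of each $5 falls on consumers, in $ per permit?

Incidence ratio: consumers' share ≈ εs / (εs + |εd|) = 1.2 / (1.2 + 1.8) = 0.4.
So consumers bear ≈ 0.4 × $5 = $2; sellers bear $3.

Consumers bear ≈ $2 per permit.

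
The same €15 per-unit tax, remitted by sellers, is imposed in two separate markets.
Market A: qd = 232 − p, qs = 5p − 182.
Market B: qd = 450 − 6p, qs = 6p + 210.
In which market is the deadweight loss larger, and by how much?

Market A: pre-tax p* = €69, q* = 163; post-tax q = 150.5; deadweight loss = €93.75.
Market B: pre-tax p* = €20, q* = 330; post-tax q = 285; deadweight loss = €337.5.
Difference: €93.75 vs €337.5 → market B is larger by €243.75.

Market B, by €243.75.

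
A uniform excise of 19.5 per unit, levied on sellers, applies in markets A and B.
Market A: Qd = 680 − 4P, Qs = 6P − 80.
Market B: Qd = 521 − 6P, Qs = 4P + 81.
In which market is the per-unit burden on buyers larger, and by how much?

Market A, by 3.9.

Market A: pre-tax P* = 76, Q* = 376; post-tax Q = 329.2; per-unit burden on buyers = 11.7.
Market B: pre-tax P* = 44, Q* = 257; post-tax Q = 210.2; per-unit burden on buyers = 7.8.
Difference: 11.7 vs 7.8 → market A is larger by 3.9.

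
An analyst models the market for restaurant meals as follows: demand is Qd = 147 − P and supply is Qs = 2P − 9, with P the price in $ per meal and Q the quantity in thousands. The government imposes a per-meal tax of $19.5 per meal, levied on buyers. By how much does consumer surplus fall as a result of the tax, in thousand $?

Consumer surplus falls by $1150.5 thousand.

Before the tax: set 147 − P = 2P − 9 → P* = $52, Q* = 95.
With the tax collected from buyers, demand (in seller-price terms) shifts: Qd = 147 − (P + 19.5).
Solving gives Q = 82 with buyers paying $65 and sellers receiving $45.5 (the $19.5 wedge).
ΔCS is the trapezoid between Q = 82 and Q = 95 of height $13: ½ · (95 + 82) · 13 = $1150.5.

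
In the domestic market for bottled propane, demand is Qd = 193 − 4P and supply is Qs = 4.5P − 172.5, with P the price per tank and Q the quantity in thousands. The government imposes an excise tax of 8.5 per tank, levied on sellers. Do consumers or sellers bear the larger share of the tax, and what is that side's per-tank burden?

Consumers bear the larger share: 4.5 per tank.

Without the tax, 193 − 4P = 4.5P − 172.5 gives 8.5P = 365.5, so P* = 43 and Q* = 21.
With the tax collected from sellers, supply shifts: Qs = 4.5(P − 8.5) − 172.5.
New equilibrium: consumers pay 47.5, sellers receive 39, Q = 3. (Wedge: Pb − Ps = 8.5.)
Per-tank burden: consumers 4.5, sellers 4.
Consumers take the larger share because demand is less price-elastic here (demand slope 4 vs supply slope 4.5).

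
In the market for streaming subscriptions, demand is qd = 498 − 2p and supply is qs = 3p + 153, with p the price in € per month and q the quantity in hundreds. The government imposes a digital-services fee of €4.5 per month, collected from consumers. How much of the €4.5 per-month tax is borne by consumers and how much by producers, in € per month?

Consumers bear €2.7 per month; producers bear €1.8 per month.

Before the tax: set 498 − 2p = 3p + 153 → p* = €69, q* = 360.
With the tax collected from consumers, demand (in seller-price terms) shifts: qd = 498 − 2(p + 4.5).
Solving gives q = 354.6 with consumers paying €71.7 and producers receiving €67.2 (the €4.5 wedge).
Burden on consumers: €2.7; on producers: €1.8. (They sum to €4.5.)
The less price-elastic side of the market bears the larger share of a per-unit tax.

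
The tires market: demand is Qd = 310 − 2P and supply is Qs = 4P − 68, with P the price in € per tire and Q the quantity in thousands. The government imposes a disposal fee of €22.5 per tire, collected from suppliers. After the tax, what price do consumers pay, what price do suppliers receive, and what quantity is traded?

Consumers pay €78; suppliers receive €55.5; quantity = 154.

Without the tax, 310 − 2P = 4P − 68 gives 6P = 378, so P* = €63 and Q* = 184.
With the tax collected from suppliers, supply shifts: Qs = 4(P − 22.5) − 68.
Solving gives Q = 154 with consumers paying €78 and suppliers receiving €55.5 (the €22.5 wedge).
The less price-elastic side of the market bears the larger share of a per-unit tax.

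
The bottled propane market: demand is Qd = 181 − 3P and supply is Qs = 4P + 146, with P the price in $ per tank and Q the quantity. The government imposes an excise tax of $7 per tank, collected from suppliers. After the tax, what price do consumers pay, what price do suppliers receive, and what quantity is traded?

Consumers pay $9; suppliers receive $2; quantity = 154.

Without the tax, 181 − 3P = 4P + 146 gives 7P = 35, so P* = $5 and Q* = 166.
With the tax collected from suppliers, supply shifts: Qs = 4(P − 7) + 146.
New equilibrium: consumers pay $9, suppliers receive $2, Q = 154. (Wedge: Pb − Ps = 7.)
The less price-elastic side of the market bears the larger share of a per-unit tax.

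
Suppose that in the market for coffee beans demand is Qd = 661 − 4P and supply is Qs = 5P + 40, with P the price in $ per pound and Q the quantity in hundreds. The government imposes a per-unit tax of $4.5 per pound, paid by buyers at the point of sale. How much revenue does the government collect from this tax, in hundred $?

Without the tax, 661 − 4P = 5P + 40 gives 9P = 621, so P* = $69 and Q* = 385.
With the tax collected from buyers, demand (in seller-price terms) shifts: Qd = 661 − 4(P + 4.5).
Solving gives Q = 375 with buyers paying $71.5 and sellers receiving $67 (the $4.5 wedge).
Revenue = t · Q = 4.5 · 375 = $1687.5.

Tax revenue = $1687.5 hundred.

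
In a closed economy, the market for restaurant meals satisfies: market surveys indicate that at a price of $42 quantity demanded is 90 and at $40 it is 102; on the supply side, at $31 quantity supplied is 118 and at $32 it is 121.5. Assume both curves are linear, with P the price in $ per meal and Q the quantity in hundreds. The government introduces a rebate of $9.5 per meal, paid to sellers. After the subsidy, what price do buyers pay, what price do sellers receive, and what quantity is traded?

Demand slope: (102 − 90)/(40 − 42) = -6, so Qd = 342 − 6P.
Supply slope: (121.5 − 118)/(32 − 31) = 3.5, so Qs = 3.5P + 9.5.
Without the subsidy, 342 − 6P = 3.5P + 9.5 gives 9.5P = 332.5, so P* = $35 and Q* = 132.
With a per-unit subsidy paid to sellers, each receives P + 9.5 per unit sold, so supply becomes Qs = 3.5(P + 9.5) + 9.5.
New equilibrium: buyers pay $31.5, sellers receive $41, Q = 153. (Wedge: Pb − Ps = −9.5.)

Buyers pay $31.5; sellers receive $41; quantity = 153.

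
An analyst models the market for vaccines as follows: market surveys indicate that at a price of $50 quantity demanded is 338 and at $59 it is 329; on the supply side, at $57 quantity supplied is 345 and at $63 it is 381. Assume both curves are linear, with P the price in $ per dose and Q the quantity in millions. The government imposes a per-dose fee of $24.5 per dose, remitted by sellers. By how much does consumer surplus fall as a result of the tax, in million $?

Demand slope: (329 − 338)/(59 − 50) = -1, so Qd = 388 − P.
Supply slope: (381 − 345)/(63 − 57) = 6, so Qs = 6P + 3.
Before the tax: set 388 − P = 6P + 3 → P* = $55, Q* = 333.
With the tax collected from sellers, supply shifts: Qs = 6(P − 24.5) + 3.
New equilibrium: buyers pay $76, sellers receive $51.5, Q = 312. (Wedge: Pb − Ps = 24.5.)
ΔCS is the trapezoid between Q = 312 and Q = 333 of height $21: ½ · (333 + 312) · 21 = $6772.5.

Consumer surplus falls by $6772.5 million.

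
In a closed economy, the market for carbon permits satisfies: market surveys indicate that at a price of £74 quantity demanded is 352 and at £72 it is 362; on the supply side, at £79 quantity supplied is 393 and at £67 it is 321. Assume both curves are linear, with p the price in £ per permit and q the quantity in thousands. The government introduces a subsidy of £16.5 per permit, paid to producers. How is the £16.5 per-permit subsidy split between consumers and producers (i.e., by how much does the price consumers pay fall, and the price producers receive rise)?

Demand slope: (362 − 352)/(72 − 74) = -5, so qd = 722 − 5p.
Supply slope: (321 − 393)/(67 − 79) = 6, so qs = 6p − 81.
Without the subsidy, 722 − 5p = 6p − 81 gives 11p = 803, so p* = £73 and q* = 357.
With a per-unit subsidy paid to producers, each receives p + 16.5 per unit sold, so supply becomes qs = 6(p + 16.5) − 81.
New equilibrium: consumers pay £64, producers receive £80.5, q = 402. (Wedge: pb − ps = −16.5.)
Gain to consumers: £9; to producers: £7.5. (They sum to £16.5.)

Consumers gain £9 per permit; producers gain £7.5 per permit.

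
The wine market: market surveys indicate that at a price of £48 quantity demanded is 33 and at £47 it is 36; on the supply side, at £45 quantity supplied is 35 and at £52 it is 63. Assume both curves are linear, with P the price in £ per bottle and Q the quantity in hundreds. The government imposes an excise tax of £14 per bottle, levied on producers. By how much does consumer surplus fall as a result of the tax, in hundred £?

Demand slope: (36 − 33)/(47 − 48) = -3, so Qd = 177 − 3P.
Supply slope: (63 − 35)/(52 − 45) = 4, so Qs = 4P − 145.
Before the tax: set 177 − 3P = 4P − 145 → P* = £46, Q* = 39.
With the tax collected from producers, supply shifts: Qs = 4(P − 14) − 145.
Solving gives Q = 15 with consumers paying £54 and producers receiving £40 (the £14 wedge).
ΔCS is the trapezoid between Q = 15 and Q = 39 of height £8: ½ · (39 + 15) · 8 = £216.

Consumer surplus falls by £216 hundred.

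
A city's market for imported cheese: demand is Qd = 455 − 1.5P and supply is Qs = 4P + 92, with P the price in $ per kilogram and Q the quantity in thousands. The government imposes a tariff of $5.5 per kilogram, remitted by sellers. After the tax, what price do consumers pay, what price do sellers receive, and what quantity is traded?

Consumers pay $70; sellers receive $64.5; quantity = 350.

Without the tax, 455 − 1.5P = 4P + 92 gives 5.5P = 363, so P* = $66 and Q* = 356.
With the tax collected from sellers, supply shifts: Qs = 4(P − 5.5) + 92.
Solving gives Q = 350 with consumers paying $70 and sellers receiving $64.5 (the $5.5 wedge).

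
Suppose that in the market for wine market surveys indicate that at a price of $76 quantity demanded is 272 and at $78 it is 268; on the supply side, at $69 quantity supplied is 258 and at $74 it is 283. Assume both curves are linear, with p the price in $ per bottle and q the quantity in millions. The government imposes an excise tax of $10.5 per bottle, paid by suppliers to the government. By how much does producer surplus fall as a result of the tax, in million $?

Producer surplus falls by $811.5 million.

Demand slope: (268 − 272)/(78 − 76) = -2, so qd = 424 − 2p.
Supply slope: (283 − 258)/(74 − 69) = 5, so qs = 5p − 87.
Before the tax: set 424 − 2p = 5p − 87 → p* = $73, q* = 278.
With the tax collected from suppliers, supply shifts: qs = 5(p − 10.5) − 87.
Solving gives q = 263 with buyers paying $80.5 and suppliers receiving $70 (the $10.5 wedge).
ΔPS is the trapezoid between Q = 263 and Q = 278 of height $3: ½ · (278 + 263) · 3 = $811.5.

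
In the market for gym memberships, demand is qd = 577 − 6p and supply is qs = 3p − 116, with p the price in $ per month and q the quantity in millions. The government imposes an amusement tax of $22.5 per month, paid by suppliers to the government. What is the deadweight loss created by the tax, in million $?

Deadweight loss = $506.25 million.

Without the tax, 577 − 6p = 3p − 116 gives 9p = 693, so p* = $77 and q* = 115.
With the tax collected from suppliers, supply shifts: qs = 3(p − 22.5) − 116.
Solving gives q = 70 with buyers paying $84.5 and suppliers receiving $62 (the $22.5 wedge).
Quantity falls by |ΔQ| = |115 − 70| = 45.
DWL = ½ · t · |ΔQ| = ½ · 22.5 · 45 = $506.25.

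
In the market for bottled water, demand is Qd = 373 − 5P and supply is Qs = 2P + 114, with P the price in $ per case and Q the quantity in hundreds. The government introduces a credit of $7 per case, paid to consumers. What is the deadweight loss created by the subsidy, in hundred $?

Deadweight loss = $35 hundred.

Before the subsidy: set 373 − 5P = 2P + 114 → P* = $37, Q* = 188.
With a per-unit subsidy paid to consumers, each effectively pays P − 7, so demand becomes Qd = 373 − 5(P − 7).
Solving gives Q = 198 with consumers paying $35 and producers receiving $42 (the $7 wedge).
Quantity rises by |ΔQ| = |188 − 198| = 10.
DWL = ½ · t · |ΔQ| = ½ · 7 · 10 = $35.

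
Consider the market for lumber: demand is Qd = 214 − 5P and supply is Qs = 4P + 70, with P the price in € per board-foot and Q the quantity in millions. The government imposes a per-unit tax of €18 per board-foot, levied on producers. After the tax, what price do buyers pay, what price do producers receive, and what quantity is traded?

Without the tax, 214 − 5P = 4P + 70 gives 9P = 144, so P* = €16 and Q* = 134.
With the tax collected from producers, supply shifts: Qs = 4(P − 18) + 70.
Solving gives Q = 94 with buyers paying €24 and producers receiving €6 (the €18 wedge).
The less price-elastic side of the market bears the larger share of a per-unit tax.

Buyers pay €24; producers receive €6; quantity = 94.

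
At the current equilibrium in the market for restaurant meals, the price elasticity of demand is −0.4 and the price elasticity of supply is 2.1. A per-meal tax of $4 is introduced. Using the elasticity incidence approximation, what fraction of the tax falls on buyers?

Incidence ratio: buyers' share ≈ εs / (εs + |εd|) = 2.1 / (2.1 + 0.4) = 0.84.
Supply is the more elastic side, so buyers bear the larger share.

Buyers' share ≈ 0.84.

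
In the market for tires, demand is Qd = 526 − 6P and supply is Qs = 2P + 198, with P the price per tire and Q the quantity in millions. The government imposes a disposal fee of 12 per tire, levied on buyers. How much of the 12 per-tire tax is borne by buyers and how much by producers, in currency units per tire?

Buyers bear 3 per tire; producers bear 9 per tire.

Before the tax: set 526 − 6P = 2P + 198 → P* = 41, Q* = 280.
With the tax collected from buyers, demand (in seller-price terms) shifts: Qd = 526 − 6(P + 12).
Solving gives Q = 262 with buyers paying 44 and producers receiving 32 (the 12 wedge).
Burden on buyers: 3; on producers: 9. (They sum to 12.)
The less price-elastic side of the market bears the larger share of a per-unit tax.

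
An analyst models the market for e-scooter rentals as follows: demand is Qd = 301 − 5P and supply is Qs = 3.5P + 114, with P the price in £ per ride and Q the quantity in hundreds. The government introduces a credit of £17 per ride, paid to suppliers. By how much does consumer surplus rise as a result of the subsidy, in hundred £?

Consumer surplus rises by £1459.5 hundred.

Before the subsidy: set 301 − 5P = 3.5P + 114 → P* = £22, Q* = 191.
With a per-unit subsidy paid to suppliers, each receives P + 17 per unit sold, so supply becomes Qs = 3.5(P + 17) + 114.
Solving gives Q = 226 with consumers paying £15 and suppliers receiving £32 (the £17 wedge).
ΔCS is the trapezoid between Q = 226 and Q = 191 of height £7: ½ · (191 + 226) · 7 = £1459.5.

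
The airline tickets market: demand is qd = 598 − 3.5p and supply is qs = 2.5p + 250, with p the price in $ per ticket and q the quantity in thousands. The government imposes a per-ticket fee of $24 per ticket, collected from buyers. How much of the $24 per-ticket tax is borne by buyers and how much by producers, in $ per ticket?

Buyers bear $10 per ticket; producers bear $14 per ticket.

Before the tax: set 598 − 3.5p = 2.5p + 250 → p* = $58, q* = 395.
With the tax collected from buyers, demand (in seller-price terms) shifts: qd = 598 − 3.5(p + 24).
Solving gives q = 360 with buyers paying $68 and producers receiving $44 (the $24 wedge).
Burden on buyers: $10; on producers: $14. (They sum to $24.)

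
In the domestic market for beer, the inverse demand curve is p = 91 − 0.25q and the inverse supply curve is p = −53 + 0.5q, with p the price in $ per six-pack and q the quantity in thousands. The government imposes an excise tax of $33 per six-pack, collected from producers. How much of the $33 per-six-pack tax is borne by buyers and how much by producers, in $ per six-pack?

Rewrite in direct form: qd = 364 − 4p and qs = 2p + 106.
Without the tax, 364 − 4p = 2p + 106 gives 6p = 258, so p* = $43 and q* = 192.
With the tax collected from producers, supply shifts: qs = 2(p − 33) + 106.
New equilibrium: buyers pay $54, producers receive $21, q = 148. (Wedge: pb − ps = 33.)
Burden on buyers: $11; on producers: $22. (They sum to $33.)
The less price-elastic side of the market bears the larger share of a per-unit tax.

Buyers bear $11 per six-pack; producers bear $22 per six-pack.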